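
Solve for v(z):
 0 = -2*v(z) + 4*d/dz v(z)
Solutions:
 v(z) = C1*exp(z/2)


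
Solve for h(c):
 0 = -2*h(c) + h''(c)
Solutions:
 h(c) = C1*exp(-sqrt(2)*c) + C2*exp(sqrt(2)*c)


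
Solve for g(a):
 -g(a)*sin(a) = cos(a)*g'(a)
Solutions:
 g(a) = C1*cos(a)


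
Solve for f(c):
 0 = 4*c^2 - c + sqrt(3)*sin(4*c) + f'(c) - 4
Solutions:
 f(c) = C1 - 4*c^3/3 + c^2/2 + 4*c + sqrt(3)*cos(4*c)/4


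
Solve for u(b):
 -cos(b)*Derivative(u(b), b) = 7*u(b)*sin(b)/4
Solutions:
 u(b) = C1*cos(b)^(7/4)


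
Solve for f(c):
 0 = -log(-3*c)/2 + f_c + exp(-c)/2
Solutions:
 f(c) = C1 + c*log(-c)/2 + c*(-1 + log(3))/2 + exp(-c)/2


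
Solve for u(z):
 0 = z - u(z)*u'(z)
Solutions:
 u(z) = -sqrt(C1 + z^2)
 u(z) = sqrt(C1 + z^2)


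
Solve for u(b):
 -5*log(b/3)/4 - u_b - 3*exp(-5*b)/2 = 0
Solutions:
 u(b) = C1 - 5*b*log(b)/4 + 5*b*(1 + log(3))/4 + 3*exp(-5*b)/10


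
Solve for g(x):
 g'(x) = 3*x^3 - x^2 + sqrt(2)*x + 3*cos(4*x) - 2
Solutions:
 g(x) = C1 + 3*x^4/4 - x^3/3 + sqrt(2)*x^2/2 - 2*x + 3*sin(4*x)/4


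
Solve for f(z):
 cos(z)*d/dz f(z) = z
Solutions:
 f(z) = C1 + Integral(z/cos(z), z)


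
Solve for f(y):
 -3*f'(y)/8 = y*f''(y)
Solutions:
 f(y) = C1 + C2*y^(5/8)


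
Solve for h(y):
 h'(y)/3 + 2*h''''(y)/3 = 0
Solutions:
 h(y) = C1 + C4*exp(-2^(2/3)*y/2) + (C2*sin(2^(2/3)*sqrt(3)*y/4) + C3*cos(2^(2/3)*sqrt(3)*y/4))*exp(2^(2/3)*y/4)


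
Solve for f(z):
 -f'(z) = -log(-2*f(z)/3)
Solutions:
 -Integral(1/(log(-_y) - log(3) + log(2)), (_y, f(z))) = C1 - z


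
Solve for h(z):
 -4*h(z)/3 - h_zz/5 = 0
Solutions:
 h(z) = C1*sin(2*sqrt(15)*z/3) + C2*cos(2*sqrt(15)*z/3)


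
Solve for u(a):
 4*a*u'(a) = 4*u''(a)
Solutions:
 u(a) = C1 + C2*erfi(sqrt(2)*a/2)


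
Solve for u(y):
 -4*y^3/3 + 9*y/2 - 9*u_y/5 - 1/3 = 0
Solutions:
 u(y) = C1 - 5*y^4/27 + 5*y^2/4 - 5*y/27


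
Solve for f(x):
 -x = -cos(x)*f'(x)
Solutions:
 f(x) = C1 + Integral(x/cos(x), x)


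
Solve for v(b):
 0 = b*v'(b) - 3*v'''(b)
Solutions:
 v(b) = C1 + Integral(C2*airyai(3^(2/3)*b/3) + C3*airybi(3^(2/3)*b/3), b)


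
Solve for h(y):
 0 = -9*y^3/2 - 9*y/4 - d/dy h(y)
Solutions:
 h(y) = C1 - 9*y^4/8 - 9*y^2/8


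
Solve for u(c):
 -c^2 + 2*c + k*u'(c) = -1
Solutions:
 u(c) = C1 + c^3/(3*k) - c^2/k - c/k


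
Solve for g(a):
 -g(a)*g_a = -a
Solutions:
 g(a) = -sqrt(C1 + a^2)
 g(a) = sqrt(C1 + a^2)


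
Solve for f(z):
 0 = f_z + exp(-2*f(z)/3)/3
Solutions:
 f(z) = 3*log(-sqrt(C1 - z)) - 3*log(3) + 3*log(2)/2
 f(z) = 3*log(C1 - z)/2 - 3*log(3) + 3*log(2)/2


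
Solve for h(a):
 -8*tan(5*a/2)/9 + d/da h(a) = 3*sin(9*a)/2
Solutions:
 h(a) = C1 - 16*log(cos(5*a/2))/45 - cos(9*a)/6


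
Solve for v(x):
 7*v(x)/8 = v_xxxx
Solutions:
 v(x) = C1*exp(-14^(1/4)*x/2) + C2*exp(14^(1/4)*x/2) + C3*sin(14^(1/4)*x/2) + C4*cos(14^(1/4)*x/2)


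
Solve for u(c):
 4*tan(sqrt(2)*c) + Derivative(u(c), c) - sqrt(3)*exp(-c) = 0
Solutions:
 u(c) = C1 - sqrt(2)*log(tan(sqrt(2)*c)^2 + 1) - sqrt(3)*exp(-c)


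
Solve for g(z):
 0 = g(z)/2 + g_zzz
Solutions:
 g(z) = C3*exp(-2^(2/3)*z/2) + (C1*sin(2^(2/3)*sqrt(3)*z/4) + C2*cos(2^(2/3)*sqrt(3)*z/4))*exp(2^(2/3)*z/4)


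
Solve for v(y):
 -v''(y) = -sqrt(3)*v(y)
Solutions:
 v(y) = C1*exp(-3^(1/4)*y) + C2*exp(3^(1/4)*y)


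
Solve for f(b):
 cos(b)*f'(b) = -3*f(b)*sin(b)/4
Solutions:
 f(b) = C1*cos(b)^(3/4)


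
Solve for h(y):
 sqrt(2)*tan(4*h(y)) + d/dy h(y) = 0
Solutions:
 h(y) = -asin(C1*exp(-4*sqrt(2)*y))/4 + pi/4
 h(y) = asin(C1*exp(-4*sqrt(2)*y))/4


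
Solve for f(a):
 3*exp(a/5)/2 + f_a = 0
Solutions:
 f(a) = C1 - 15*exp(a/5)/2


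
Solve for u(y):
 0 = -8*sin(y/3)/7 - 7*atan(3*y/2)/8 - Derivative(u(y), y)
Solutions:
 u(y) = C1 - 7*y*atan(3*y/2)/8 + 7*log(9*y^2 + 4)/24 + 24*cos(y/3)/7


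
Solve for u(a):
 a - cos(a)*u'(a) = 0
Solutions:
 u(a) = C1 + Integral(a/cos(a), a)


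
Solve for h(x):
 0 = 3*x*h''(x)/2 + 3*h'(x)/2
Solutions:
 h(x) = C1 + C2*log(x)


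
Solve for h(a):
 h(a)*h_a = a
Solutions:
 h(a) = -sqrt(C1 + a^2)
 h(a) = sqrt(C1 + a^2)


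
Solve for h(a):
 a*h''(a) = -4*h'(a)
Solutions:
 h(a) = C1 + C2/a^3


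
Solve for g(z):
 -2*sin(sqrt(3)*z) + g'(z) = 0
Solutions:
 g(z) = C1 - 2*sqrt(3)*cos(sqrt(3)*z)/3


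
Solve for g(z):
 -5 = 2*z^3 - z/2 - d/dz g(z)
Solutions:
 g(z) = C1 + z^4/2 - z^2/4 + 5*z


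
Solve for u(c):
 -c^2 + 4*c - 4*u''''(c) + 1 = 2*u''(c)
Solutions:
 u(c) = C1 + C2*c + C3*sin(sqrt(2)*c/2) + C4*cos(sqrt(2)*c/2) - c^4/24 + c^3/3 + 5*c^2/4


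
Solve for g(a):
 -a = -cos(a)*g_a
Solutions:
 g(a) = C1 + Integral(a/cos(a), a)


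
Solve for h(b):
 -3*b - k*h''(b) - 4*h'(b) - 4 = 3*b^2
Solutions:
 h(b) = C1 + C2*exp(-4*b/k) - b^3/4 + 3*b^2*k/16 - 3*b^2/8 - 3*b*k^2/32 + 3*b*k/16 - b


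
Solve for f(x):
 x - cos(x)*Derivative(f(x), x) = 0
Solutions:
 f(x) = C1 + Integral(x/cos(x), x)


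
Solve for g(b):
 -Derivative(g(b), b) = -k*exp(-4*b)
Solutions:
 g(b) = C1 - k*exp(-4*b)/4


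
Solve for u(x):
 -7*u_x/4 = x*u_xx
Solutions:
 u(x) = C1 + C2/x^(3/4)


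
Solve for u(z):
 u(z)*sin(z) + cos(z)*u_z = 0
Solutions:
 u(z) = C1*cos(z)


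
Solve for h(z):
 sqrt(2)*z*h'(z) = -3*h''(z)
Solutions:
 h(z) = C1 + C2*erf(2^(3/4)*sqrt(3)*z/6)


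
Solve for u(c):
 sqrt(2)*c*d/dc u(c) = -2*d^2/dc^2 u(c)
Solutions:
 u(c) = C1 + C2*erf(2^(1/4)*c/2)


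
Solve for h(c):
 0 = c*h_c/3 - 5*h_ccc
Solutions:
 h(c) = C1 + Integral(C2*airyai(15^(2/3)*c/15) + C3*airybi(15^(2/3)*c/15), c)


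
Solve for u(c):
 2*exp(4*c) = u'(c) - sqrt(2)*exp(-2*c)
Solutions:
 u(c) = C1 + exp(4*c)/2 - sqrt(2)*exp(-2*c)/2


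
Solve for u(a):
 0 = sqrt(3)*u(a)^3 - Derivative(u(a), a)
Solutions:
 u(a) = -sqrt(2)*sqrt(-1/(C1 + sqrt(3)*a))/2
 u(a) = sqrt(2)*sqrt(-1/(C1 + sqrt(3)*a))/2


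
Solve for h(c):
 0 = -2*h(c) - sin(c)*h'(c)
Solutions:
 h(c) = C1*(cos(c) + 1)/(cos(c) - 1)


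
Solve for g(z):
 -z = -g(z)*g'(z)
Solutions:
 g(z) = -sqrt(C1 + z^2)
 g(z) = sqrt(C1 + z^2)


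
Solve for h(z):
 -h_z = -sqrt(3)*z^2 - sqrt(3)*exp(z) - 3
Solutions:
 h(z) = C1 + sqrt(3)*z^3/3 + 3*z + sqrt(3)*exp(z)


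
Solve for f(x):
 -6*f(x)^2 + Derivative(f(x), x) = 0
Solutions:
 f(x) = -1/(C1 + 6*x)


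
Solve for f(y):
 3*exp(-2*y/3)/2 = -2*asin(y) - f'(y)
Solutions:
 f(y) = C1 - 2*y*asin(y) - 2*sqrt(1 - y^2) + 9*exp(-2*y/3)/4


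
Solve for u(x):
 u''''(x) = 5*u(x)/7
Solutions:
 u(x) = C1*exp(-5^(1/4)*7^(3/4)*x/7) + C2*exp(5^(1/4)*7^(3/4)*x/7) + C3*sin(5^(1/4)*7^(3/4)*x/7) + C4*cos(5^(1/4)*7^(3/4)*x/7)


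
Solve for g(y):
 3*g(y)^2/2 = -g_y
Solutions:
 g(y) = 2/(C1 + 3*y)


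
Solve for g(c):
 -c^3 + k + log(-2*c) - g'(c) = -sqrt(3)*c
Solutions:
 g(c) = C1 - c^4/4 + sqrt(3)*c^2/2 + c*(k - 1 + log(2)) + c*log(-c)


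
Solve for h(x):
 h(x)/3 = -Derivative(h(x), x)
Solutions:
 h(x) = C1*exp(-x/3)


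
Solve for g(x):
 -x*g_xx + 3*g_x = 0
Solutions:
 g(x) = C1 + C2*x^4


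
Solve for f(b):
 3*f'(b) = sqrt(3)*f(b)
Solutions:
 f(b) = C1*exp(sqrt(3)*b/3)


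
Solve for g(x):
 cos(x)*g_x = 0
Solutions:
 g(x) = C1


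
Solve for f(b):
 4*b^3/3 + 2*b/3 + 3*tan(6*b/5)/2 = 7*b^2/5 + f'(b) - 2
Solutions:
 f(b) = C1 + b^4/3 - 7*b^3/15 + b^2/3 + 2*b - 5*log(cos(6*b/5))/4


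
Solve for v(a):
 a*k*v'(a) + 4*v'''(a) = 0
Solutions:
 v(a) = C1 + Integral(C2*airyai(2^(1/3)*a*(-k)^(1/3)/2) + C3*airybi(2^(1/3)*a*(-k)^(1/3)/2), a)


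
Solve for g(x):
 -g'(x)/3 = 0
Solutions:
 g(x) = C1


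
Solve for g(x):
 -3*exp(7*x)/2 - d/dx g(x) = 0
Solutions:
 g(x) = C1 - 3*exp(7*x)/14


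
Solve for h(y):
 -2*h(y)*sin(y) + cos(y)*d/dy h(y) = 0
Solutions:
 h(y) = C1/cos(y)^2


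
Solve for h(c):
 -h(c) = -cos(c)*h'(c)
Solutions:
 h(c) = C1*sqrt(sin(c) + 1)/sqrt(sin(c) - 1)


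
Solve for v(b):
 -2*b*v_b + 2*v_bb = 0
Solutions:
 v(b) = C1 + C2*erfi(sqrt(2)*b/2)


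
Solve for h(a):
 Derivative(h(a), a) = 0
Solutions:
 h(a) = C1


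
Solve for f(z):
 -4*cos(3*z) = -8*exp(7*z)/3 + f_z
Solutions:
 f(z) = C1 + 8*exp(7*z)/21 - 4*sin(3*z)/3


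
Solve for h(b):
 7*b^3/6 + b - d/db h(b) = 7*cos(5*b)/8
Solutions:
 h(b) = C1 + 7*b^4/24 + b^2/2 - 7*sin(5*b)/40


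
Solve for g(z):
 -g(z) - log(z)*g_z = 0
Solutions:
 g(z) = C1*exp(-li(z))


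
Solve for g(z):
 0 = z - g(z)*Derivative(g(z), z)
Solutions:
 g(z) = -sqrt(C1 + z^2)
 g(z) = sqrt(C1 + z^2)


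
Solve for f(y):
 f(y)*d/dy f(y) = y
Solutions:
 f(y) = -sqrt(C1 + y^2)
 f(y) = sqrt(C1 + y^2)


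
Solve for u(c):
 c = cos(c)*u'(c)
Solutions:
 u(c) = C1 + Integral(c/cos(c), c)


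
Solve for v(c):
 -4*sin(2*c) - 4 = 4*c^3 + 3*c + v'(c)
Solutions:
 v(c) = C1 - c^4 - 3*c^2/2 - 4*c + 2*cos(2*c)


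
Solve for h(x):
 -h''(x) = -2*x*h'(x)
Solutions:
 h(x) = C1 + C2*erfi(x)


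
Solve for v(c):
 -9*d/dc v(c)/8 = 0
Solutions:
 v(c) = C1


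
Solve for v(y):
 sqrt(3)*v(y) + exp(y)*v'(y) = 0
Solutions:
 v(y) = C1*exp(sqrt(3)*exp(-y))


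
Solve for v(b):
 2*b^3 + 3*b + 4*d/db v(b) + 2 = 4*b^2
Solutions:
 v(b) = C1 - b^4/8 + b^3/3 - 3*b^2/8 - b/2


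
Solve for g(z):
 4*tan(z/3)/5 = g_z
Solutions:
 g(z) = C1 - 12*log(cos(z/3))/5


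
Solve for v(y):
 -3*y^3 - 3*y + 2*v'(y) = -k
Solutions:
 v(y) = C1 - k*y/2 + 3*y^4/8 + 3*y^2/4


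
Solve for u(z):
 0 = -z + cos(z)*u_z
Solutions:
 u(z) = C1 + Integral(z/cos(z), z)


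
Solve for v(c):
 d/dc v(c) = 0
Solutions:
 v(c) = C1


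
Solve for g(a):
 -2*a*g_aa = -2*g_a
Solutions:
 g(a) = C1 + C2*a^2


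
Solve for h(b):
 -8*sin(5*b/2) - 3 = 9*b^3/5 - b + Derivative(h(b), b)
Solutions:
 h(b) = C1 - 9*b^4/20 + b^2/2 - 3*b + 16*cos(5*b/2)/5


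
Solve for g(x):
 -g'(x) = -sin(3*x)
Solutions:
 g(x) = C1 - cos(3*x)/3


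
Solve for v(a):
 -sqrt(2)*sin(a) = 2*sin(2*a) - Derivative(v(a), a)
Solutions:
 v(a) = C1 + 2*sin(a)^2 - sqrt(2)*cos(a)


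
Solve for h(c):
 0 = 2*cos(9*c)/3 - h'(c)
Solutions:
 h(c) = C1 + 2*sin(9*c)/27


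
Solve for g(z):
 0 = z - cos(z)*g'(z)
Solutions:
 g(z) = C1 + Integral(z/cos(z), z)


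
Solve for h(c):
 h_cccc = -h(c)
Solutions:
 h(c) = (C1*sin(sqrt(2)*c/2) + C2*cos(sqrt(2)*c/2))*exp(-sqrt(2)*c/2) + (C3*sin(sqrt(2)*c/2) + C4*cos(sqrt(2)*c/2))*exp(sqrt(2)*c/2)


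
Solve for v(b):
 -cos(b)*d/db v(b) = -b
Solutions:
 v(b) = C1 + Integral(b/cos(b), b)


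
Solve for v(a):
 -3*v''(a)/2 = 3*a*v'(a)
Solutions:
 v(a) = C1 + C2*erf(a)


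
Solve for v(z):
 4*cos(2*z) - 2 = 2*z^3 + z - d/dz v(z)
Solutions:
 v(z) = C1 + z^4/2 + z^2/2 + 2*z - 2*sin(2*z)


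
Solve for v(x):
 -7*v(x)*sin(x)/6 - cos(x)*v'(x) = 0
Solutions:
 v(x) = C1*cos(x)^(7/6)


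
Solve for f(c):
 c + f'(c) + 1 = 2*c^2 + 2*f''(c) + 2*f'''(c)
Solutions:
 f(c) = C1 + C2*exp(c*(-1 + sqrt(3))/2) + C3*exp(-c*(1 + sqrt(3))/2) + 2*c^3/3 + 7*c^2/2 + 21*c


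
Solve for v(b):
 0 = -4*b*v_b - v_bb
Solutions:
 v(b) = C1 + C2*erf(sqrt(2)*b)


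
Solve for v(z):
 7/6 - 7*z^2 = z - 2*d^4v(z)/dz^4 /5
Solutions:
 v(z) = C1 + C2*z + C3*z^2 + C4*z^3 + 7*z^6/144 + z^5/48 - 35*z^4/288


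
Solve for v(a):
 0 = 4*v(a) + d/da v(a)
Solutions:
 v(a) = C1*exp(-4*a)


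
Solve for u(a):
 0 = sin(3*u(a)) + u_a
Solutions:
 u(a) = -acos((-C1 - exp(6*a))/(C1 - exp(6*a)))/3 + 2*pi/3
 u(a) = acos((-C1 - exp(6*a))/(C1 - exp(6*a)))/3


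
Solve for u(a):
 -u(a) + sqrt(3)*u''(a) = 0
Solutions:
 u(a) = C1*exp(-3^(3/4)*a/3) + C2*exp(3^(3/4)*a/3)


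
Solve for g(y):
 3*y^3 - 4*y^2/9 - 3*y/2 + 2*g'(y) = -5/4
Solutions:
 g(y) = C1 - 3*y^4/8 + 2*y^3/27 + 3*y^2/8 - 5*y/8


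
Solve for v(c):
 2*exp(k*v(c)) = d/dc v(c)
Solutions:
 v(c) = Piecewise((log(-1/(C1*k + 2*c*k))/k, Ne(k, 0)), (nan, True))
 v(c) = Piecewise((C1 + 2*c, Eq(k, 0)), (nan, True))


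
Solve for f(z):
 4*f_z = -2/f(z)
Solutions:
 f(z) = -sqrt(C1 - z)
 f(z) = sqrt(C1 - z)


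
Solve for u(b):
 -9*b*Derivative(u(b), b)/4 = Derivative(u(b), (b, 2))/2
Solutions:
 u(b) = C1 + C2*erf(3*b/2)


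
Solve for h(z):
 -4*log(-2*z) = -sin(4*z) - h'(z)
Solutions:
 h(z) = C1 + 4*z*log(-z) - 4*z + 4*z*log(2) + cos(4*z)/4


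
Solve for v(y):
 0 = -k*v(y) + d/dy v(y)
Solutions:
 v(y) = C1*exp(k*y)


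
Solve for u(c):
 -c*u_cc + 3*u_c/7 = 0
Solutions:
 u(c) = C1 + C2*c^(10/7)


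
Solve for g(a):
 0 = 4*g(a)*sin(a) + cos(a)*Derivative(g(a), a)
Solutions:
 g(a) = C1*cos(a)^4


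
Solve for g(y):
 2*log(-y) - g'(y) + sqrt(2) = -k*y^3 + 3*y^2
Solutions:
 g(y) = C1 + k*y^4/4 - y^3 + 2*y*log(-y) + y*(-2 + sqrt(2))


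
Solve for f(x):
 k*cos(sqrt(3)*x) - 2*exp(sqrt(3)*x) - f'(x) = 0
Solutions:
 f(x) = C1 + sqrt(3)*k*sin(sqrt(3)*x)/3 - 2*sqrt(3)*exp(sqrt(3)*x)/3


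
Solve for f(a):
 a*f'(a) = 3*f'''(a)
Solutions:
 f(a) = C1 + Integral(C2*airyai(3^(2/3)*a/3) + C3*airybi(3^(2/3)*a/3), a)


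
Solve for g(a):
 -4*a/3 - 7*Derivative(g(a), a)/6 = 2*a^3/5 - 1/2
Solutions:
 g(a) = C1 - 3*a^4/35 - 4*a^2/7 + 3*a/7


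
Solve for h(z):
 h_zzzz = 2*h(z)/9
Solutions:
 h(z) = C1*exp(-2^(1/4)*sqrt(3)*z/3) + C2*exp(2^(1/4)*sqrt(3)*z/3) + C3*sin(2^(1/4)*sqrt(3)*z/3) + C4*cos(2^(1/4)*sqrt(3)*z/3)


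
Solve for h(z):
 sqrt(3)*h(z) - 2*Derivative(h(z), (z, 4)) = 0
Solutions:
 h(z) = C1*exp(-2^(3/4)*3^(1/8)*z/2) + C2*exp(2^(3/4)*3^(1/8)*z/2) + C3*sin(2^(3/4)*3^(1/8)*z/2) + C4*cos(2^(3/4)*3^(1/8)*z/2)


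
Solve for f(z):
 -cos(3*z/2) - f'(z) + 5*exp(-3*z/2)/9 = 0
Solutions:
 f(z) = C1 - 2*sin(3*z/2)/3 - 10*exp(-3*z/2)/27


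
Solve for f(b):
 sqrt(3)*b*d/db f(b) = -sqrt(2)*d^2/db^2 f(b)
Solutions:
 f(b) = C1 + C2*erf(6^(1/4)*b/2)


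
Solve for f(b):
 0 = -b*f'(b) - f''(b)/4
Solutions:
 f(b) = C1 + C2*erf(sqrt(2)*b)


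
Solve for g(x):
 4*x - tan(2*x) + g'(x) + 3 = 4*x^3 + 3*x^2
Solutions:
 g(x) = C1 + x^4 + x^3 - 2*x^2 - 3*x - log(cos(2*x))/2


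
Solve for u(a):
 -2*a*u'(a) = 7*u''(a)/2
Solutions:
 u(a) = C1 + C2*erf(sqrt(14)*a/7)


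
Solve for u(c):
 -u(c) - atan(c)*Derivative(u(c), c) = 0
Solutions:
 u(c) = C1*exp(-Integral(1/atan(c), c))


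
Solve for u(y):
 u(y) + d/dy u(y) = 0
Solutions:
 u(y) = C1*exp(-y)


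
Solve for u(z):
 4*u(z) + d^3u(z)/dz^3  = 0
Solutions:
 u(z) = C3*exp(-2^(2/3)*z) + (C1*sin(2^(2/3)*sqrt(3)*z/2) + C2*cos(2^(2/3)*sqrt(3)*z/2))*exp(2^(2/3)*z/2)


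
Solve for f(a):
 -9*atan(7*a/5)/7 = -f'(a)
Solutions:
 f(a) = C1 + 9*a*atan(7*a/5)/7 - 45*log(49*a^2 + 25)/98


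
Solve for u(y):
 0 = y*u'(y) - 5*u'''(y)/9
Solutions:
 u(y) = C1 + Integral(C2*airyai(15^(2/3)*y/5) + C3*airybi(15^(2/3)*y/5), y)


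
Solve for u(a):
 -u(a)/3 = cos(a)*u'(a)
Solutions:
 u(a) = C1*(sin(a) - 1)^(1/6)/(sin(a) + 1)^(1/6)


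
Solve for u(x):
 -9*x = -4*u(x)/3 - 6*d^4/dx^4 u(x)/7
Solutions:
 u(x) = 27*x/4 + (C1*sin(2^(3/4)*sqrt(3)*7^(1/4)*x/6) + C2*cos(2^(3/4)*sqrt(3)*7^(1/4)*x/6))*exp(-2^(3/4)*sqrt(3)*7^(1/4)*x/6) + (C3*sin(2^(3/4)*sqrt(3)*7^(1/4)*x/6) + C4*cos(2^(3/4)*sqrt(3)*7^(1/4)*x/6))*exp(2^(3/4)*sqrt(3)*7^(1/4)*x/6)


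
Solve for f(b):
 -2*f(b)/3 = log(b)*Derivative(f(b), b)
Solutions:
 f(b) = C1*exp(-2*li(b)/3)


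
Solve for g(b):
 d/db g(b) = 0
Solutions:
 g(b) = C1


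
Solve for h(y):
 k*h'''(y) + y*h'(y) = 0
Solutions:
 h(y) = C1 + Integral(C2*airyai(y*(-1/k)^(1/3)) + C3*airybi(y*(-1/k)^(1/3)), y)


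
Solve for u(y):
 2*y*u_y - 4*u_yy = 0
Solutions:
 u(y) = C1 + C2*erfi(y/2)


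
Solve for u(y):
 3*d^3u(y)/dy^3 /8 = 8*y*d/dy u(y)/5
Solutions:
 u(y) = C1 + Integral(C2*airyai(4*15^(2/3)*y/15) + C3*airybi(4*15^(2/3)*y/15), y)


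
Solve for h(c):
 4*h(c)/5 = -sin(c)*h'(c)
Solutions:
 h(c) = C1*(cos(c) + 1)^(2/5)/(cos(c) - 1)^(2/5)


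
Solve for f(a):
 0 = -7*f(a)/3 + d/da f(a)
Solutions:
 f(a) = C1*exp(7*a/3)


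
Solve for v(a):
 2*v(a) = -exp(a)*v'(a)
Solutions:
 v(a) = C1*exp(2*exp(-a))


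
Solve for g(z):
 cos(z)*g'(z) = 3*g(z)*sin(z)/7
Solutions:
 g(z) = C1/cos(z)^(3/7)


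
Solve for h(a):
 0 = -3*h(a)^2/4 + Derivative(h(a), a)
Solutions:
 h(a) = -4/(C1 + 3*a)


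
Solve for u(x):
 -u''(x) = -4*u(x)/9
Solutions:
 u(x) = C1*exp(-2*x/3) + C2*exp(2*x/3)


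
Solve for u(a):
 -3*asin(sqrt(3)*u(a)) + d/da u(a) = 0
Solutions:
 Integral(1/asin(sqrt(3)*_y), (_y, u(a))) = C1 + 3*a


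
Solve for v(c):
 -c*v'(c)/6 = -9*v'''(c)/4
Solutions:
 v(c) = C1 + Integral(C2*airyai(2^(1/3)*c/3) + C3*airybi(2^(1/3)*c/3), c)


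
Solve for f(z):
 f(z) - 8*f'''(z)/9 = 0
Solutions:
 f(z) = C3*exp(3^(2/3)*z/2) + (C1*sin(3*3^(1/6)*z/4) + C2*cos(3*3^(1/6)*z/4))*exp(-3^(2/3)*z/4)


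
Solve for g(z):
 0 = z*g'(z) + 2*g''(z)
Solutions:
 g(z) = C1 + C2*erf(z/2)


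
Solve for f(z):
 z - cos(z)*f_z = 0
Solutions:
 f(z) = C1 + Integral(z/cos(z), z)


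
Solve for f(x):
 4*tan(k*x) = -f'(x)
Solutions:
 f(x) = C1 - 4*Piecewise((-log(cos(k*x))/k, Ne(k, 0)), (0, True))


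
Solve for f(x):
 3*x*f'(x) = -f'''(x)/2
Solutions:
 f(x) = C1 + Integral(C2*airyai(-6^(1/3)*x) + C3*airybi(-6^(1/3)*x), x)


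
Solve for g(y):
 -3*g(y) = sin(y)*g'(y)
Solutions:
 g(y) = C1*(cos(y) + 1)^(3/2)/(cos(y) - 1)^(3/2)


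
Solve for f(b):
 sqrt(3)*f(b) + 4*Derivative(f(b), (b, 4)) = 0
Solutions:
 f(b) = (C1*sin(3^(1/8)*b/2) + C2*cos(3^(1/8)*b/2))*exp(-3^(1/8)*b/2) + (C3*sin(3^(1/8)*b/2) + C4*cos(3^(1/8)*b/2))*exp(3^(1/8)*b/2)


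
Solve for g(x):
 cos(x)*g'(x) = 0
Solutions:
 g(x) = C1


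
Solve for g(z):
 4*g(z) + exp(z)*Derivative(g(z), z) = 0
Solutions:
 g(z) = C1*exp(4*exp(-z))


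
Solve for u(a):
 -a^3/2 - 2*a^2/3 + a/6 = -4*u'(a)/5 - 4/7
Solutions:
 u(a) = C1 + 5*a^4/32 + 5*a^3/18 - 5*a^2/48 - 5*a/7


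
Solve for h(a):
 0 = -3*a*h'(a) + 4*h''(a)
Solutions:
 h(a) = C1 + C2*erfi(sqrt(6)*a/4)


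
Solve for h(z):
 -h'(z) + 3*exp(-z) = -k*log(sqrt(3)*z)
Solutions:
 h(z) = C1 + k*z*log(z) + k*z*(-1 + log(3)/2) - 3*exp(-z)


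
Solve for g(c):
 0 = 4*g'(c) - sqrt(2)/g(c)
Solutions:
 g(c) = -sqrt(C1 + 2*sqrt(2)*c)/2
 g(c) = sqrt(C1 + 2*sqrt(2)*c)/2


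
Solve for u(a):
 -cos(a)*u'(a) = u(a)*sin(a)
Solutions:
 u(a) = C1*cos(a)


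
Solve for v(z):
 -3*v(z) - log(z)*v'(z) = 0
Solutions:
 v(z) = C1*exp(-3*li(z))


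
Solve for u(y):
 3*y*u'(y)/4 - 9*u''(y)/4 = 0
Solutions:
 u(y) = C1 + C2*erfi(sqrt(6)*y/6)


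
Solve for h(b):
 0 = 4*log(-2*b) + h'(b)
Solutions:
 h(b) = C1 - 4*b*log(-b) + 4*b*(1 - log(2))


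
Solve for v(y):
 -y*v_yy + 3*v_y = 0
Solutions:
 v(y) = C1 + C2*y^4


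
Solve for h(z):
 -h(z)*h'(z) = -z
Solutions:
 h(z) = -sqrt(C1 + z^2)
 h(z) = sqrt(C1 + z^2)


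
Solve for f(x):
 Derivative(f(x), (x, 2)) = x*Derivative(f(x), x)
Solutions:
 f(x) = C1 + C2*erfi(sqrt(2)*x/2)


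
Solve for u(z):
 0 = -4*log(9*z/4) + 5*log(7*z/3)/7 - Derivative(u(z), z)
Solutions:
 u(z) = C1 - 23*z*log(z)/7 - 61*z*log(3)/7 + 5*z*log(7)/7 + 23*z/7 + 8*z*log(2)


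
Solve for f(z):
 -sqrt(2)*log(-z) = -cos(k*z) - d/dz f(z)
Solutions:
 f(z) = C1 + sqrt(2)*z*(log(-z) - 1) - Piecewise((sin(k*z)/k, Ne(k, 0)), (z, True))


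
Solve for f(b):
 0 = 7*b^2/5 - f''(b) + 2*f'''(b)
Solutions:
 f(b) = C1 + C2*b + C3*exp(b/2) + 7*b^4/60 + 14*b^3/15 + 28*b^2/5


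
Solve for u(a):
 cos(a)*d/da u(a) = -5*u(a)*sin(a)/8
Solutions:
 u(a) = C1*cos(a)^(5/8)


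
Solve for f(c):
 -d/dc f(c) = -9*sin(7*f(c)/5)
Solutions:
 -9*c + 5*log(cos(7*f(c)/5) - 1)/14 - 5*log(cos(7*f(c)/5) + 1)/14 = C1


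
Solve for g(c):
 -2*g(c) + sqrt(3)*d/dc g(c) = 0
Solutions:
 g(c) = C1*exp(2*sqrt(3)*c/3)


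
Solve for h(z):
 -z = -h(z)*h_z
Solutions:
 h(z) = -sqrt(C1 + z^2)
 h(z) = sqrt(C1 + z^2)


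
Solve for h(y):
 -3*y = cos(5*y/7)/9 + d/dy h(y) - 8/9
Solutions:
 h(y) = C1 - 3*y^2/2 + 8*y/9 - 7*sin(5*y/7)/45


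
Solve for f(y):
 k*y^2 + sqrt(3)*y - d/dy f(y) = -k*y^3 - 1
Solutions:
 f(y) = C1 + k*y^4/4 + k*y^3/3 + sqrt(3)*y^2/2 + y


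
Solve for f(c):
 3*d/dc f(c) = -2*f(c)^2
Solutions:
 f(c) = 3/(C1 + 2*c)


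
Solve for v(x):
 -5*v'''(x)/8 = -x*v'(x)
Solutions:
 v(x) = C1 + Integral(C2*airyai(2*5^(2/3)*x/5) + C3*airybi(2*5^(2/3)*x/5), x)


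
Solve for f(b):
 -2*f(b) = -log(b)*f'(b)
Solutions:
 f(b) = C1*exp(2*li(b))


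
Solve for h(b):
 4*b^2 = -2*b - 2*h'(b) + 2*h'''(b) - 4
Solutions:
 h(b) = C1 + C2*exp(-b) + C3*exp(b) - 2*b^3/3 - b^2/2 - 6*b


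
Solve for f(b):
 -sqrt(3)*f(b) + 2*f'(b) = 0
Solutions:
 f(b) = C1*exp(sqrt(3)*b/2)


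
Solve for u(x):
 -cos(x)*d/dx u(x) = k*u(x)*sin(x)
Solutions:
 u(x) = C1*exp(k*log(cos(x)))


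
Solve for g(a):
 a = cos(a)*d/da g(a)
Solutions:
 g(a) = C1 + Integral(a/cos(a), a)


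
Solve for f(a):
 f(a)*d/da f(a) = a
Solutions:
 f(a) = -sqrt(C1 + a^2)
 f(a) = sqrt(C1 + a^2)


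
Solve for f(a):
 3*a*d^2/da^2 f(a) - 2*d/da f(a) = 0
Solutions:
 f(a) = C1 + C2*a^(5/3)


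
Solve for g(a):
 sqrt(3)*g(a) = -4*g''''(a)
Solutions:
 g(a) = (C1*sin(3^(1/8)*a/2) + C2*cos(3^(1/8)*a/2))*exp(-3^(1/8)*a/2) + (C3*sin(3^(1/8)*a/2) + C4*cos(3^(1/8)*a/2))*exp(3^(1/8)*a/2)


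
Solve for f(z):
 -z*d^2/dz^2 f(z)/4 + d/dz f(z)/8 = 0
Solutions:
 f(z) = C1 + C2*z^(3/2)


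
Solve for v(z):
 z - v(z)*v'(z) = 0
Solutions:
 v(z) = -sqrt(C1 + z^2)
 v(z) = sqrt(C1 + z^2)


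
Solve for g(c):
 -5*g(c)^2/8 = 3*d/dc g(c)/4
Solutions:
 g(c) = 6/(C1 + 5*c)


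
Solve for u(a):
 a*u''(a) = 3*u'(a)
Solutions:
 u(a) = C1 + C2*a^4


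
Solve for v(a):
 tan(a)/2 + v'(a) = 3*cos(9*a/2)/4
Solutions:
 v(a) = C1 + log(cos(a))/2 + sin(9*a/2)/6


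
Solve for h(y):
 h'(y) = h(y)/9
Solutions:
 h(y) = C1*exp(y/9)


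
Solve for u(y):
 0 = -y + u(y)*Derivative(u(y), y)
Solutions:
 u(y) = -sqrt(C1 + y^2)
 u(y) = sqrt(C1 + y^2)


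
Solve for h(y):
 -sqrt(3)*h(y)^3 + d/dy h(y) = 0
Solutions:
 h(y) = -sqrt(2)*sqrt(-1/(C1 + sqrt(3)*y))/2
 h(y) = sqrt(2)*sqrt(-1/(C1 + sqrt(3)*y))/2


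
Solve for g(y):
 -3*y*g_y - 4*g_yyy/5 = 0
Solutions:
 g(y) = C1 + Integral(C2*airyai(-30^(1/3)*y/2) + C3*airybi(-30^(1/3)*y/2), y)


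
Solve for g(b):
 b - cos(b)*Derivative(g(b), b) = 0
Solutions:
 g(b) = C1 + Integral(b/cos(b), b)


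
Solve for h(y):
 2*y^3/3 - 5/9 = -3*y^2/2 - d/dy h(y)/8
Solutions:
 h(y) = C1 - 4*y^4/3 - 4*y^3 + 40*y/9


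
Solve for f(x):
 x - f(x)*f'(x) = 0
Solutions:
 f(x) = -sqrt(C1 + x^2)
 f(x) = sqrt(C1 + x^2)


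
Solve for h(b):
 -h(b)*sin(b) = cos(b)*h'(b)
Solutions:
 h(b) = C1*cos(b)


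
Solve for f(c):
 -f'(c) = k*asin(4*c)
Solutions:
 f(c) = C1 - k*(c*asin(4*c) + sqrt(1 - 16*c^2)/4)


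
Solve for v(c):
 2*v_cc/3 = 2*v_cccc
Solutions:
 v(c) = C1 + C2*c + C3*exp(-sqrt(3)*c/3) + C4*exp(sqrt(3)*c/3)


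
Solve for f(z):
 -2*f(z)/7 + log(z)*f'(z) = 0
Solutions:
 f(z) = C1*exp(2*li(z)/7)


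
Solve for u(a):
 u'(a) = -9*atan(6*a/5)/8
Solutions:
 u(a) = C1 - 9*a*atan(6*a/5)/8 + 15*log(36*a^2 + 25)/32


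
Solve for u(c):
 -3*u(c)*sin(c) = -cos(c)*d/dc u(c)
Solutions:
 u(c) = C1/cos(c)^3


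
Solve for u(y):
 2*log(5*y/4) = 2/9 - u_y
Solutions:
 u(y) = C1 - 2*y*log(y) + y*log(16/25) + 20*y/9


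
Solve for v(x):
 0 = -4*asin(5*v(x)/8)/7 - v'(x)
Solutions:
 Integral(1/asin(5*_y/8), (_y, v(x))) = C1 - 4*x/7


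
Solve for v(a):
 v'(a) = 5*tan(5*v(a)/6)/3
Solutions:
 v(a) = -6*asin(C1*exp(25*a/18))/5 + 6*pi/5
 v(a) = 6*asin(C1*exp(25*a/18))/5


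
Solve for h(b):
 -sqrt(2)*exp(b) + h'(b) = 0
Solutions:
 h(b) = C1 + sqrt(2)*exp(b)


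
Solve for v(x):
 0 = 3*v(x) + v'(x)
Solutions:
 v(x) = C1*exp(-3*x)


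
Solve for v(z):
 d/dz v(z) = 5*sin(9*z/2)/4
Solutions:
 v(z) = C1 - 5*cos(9*z/2)/18


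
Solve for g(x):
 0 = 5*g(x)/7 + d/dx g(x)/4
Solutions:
 g(x) = C1*exp(-20*x/7)


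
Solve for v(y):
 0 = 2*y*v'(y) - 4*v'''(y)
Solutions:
 v(y) = C1 + Integral(C2*airyai(2^(2/3)*y/2) + C3*airybi(2^(2/3)*y/2), y)


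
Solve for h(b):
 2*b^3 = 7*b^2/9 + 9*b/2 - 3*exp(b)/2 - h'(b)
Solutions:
 h(b) = C1 - b^4/2 + 7*b^3/27 + 9*b^2/4 - 3*exp(b)/2


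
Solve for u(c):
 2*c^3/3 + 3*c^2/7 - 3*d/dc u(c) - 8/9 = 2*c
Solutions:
 u(c) = C1 + c^4/18 + c^3/21 - c^2/3 - 8*c/27


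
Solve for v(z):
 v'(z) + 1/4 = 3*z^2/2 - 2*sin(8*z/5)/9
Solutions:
 v(z) = C1 + z^3/2 - z/4 + 5*cos(8*z/5)/36


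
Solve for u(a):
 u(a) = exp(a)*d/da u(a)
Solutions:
 u(a) = C1*exp(-exp(-a))


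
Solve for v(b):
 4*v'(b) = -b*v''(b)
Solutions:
 v(b) = C1 + C2/b^3


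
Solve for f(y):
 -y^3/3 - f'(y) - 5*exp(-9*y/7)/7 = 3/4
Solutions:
 f(y) = C1 - y^4/12 - 3*y/4 + 5*exp(-9*y/7)/9


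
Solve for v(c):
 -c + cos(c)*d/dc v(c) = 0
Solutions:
 v(c) = C1 + Integral(c/cos(c), c)


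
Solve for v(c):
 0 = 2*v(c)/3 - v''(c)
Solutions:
 v(c) = C1*exp(-sqrt(6)*c/3) + C2*exp(sqrt(6)*c/3)


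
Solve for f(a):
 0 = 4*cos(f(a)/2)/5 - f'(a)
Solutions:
 -4*a/5 - log(sin(f(a)/2) - 1) + log(sin(f(a)/2) + 1) = C1


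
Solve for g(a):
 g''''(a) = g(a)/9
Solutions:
 g(a) = C1*exp(-sqrt(3)*a/3) + C2*exp(sqrt(3)*a/3) + C3*sin(sqrt(3)*a/3) + C4*cos(sqrt(3)*a/3)


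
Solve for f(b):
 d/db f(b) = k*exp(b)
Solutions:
 f(b) = C1 + k*exp(b)


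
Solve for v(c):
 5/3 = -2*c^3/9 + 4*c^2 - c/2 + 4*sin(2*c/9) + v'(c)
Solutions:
 v(c) = C1 + c^4/18 - 4*c^3/3 + c^2/4 + 5*c/3 + 18*cos(2*c/9)


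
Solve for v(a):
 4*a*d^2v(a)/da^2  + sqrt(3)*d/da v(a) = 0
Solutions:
 v(a) = C1 + C2*a^(1 - sqrt(3)/4)


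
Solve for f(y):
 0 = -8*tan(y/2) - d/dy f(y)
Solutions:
 f(y) = C1 + 16*log(cos(y/2))


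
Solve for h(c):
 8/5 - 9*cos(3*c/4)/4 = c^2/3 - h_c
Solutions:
 h(c) = C1 + c^3/9 - 8*c/5 + 3*sin(3*c/4)


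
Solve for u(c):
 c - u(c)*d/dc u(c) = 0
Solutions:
 u(c) = -sqrt(C1 + c^2)
 u(c) = sqrt(C1 + c^2)


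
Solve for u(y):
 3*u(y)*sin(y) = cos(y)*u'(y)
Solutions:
 u(y) = C1/cos(y)^3


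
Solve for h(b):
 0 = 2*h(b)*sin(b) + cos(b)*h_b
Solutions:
 h(b) = C1*cos(b)^2


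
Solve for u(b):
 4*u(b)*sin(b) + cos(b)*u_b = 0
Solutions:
 u(b) = C1*cos(b)^4


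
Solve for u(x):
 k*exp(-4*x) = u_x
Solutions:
 u(x) = C1 - k*exp(-4*x)/4


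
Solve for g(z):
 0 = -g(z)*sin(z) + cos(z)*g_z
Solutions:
 g(z) = C1/cos(z)


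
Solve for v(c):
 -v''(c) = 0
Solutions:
 v(c) = C1 + C2*c


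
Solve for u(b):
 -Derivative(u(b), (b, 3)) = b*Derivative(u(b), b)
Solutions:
 u(b) = C1 + Integral(C2*airyai(-b) + C3*airybi(-b), b)


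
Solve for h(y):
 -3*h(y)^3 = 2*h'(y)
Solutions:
 h(y) = -sqrt(-1/(C1 - 3*y))
 h(y) = sqrt(-1/(C1 - 3*y))


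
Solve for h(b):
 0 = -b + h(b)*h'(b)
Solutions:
 h(b) = -sqrt(C1 + b^2)
 h(b) = sqrt(C1 + b^2)


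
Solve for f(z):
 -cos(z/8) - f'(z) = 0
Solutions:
 f(z) = C1 - 8*sin(z/8)


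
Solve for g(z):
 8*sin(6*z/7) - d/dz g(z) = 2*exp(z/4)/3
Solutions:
 g(z) = C1 - 8*exp(z/4)/3 - 28*cos(6*z/7)/3


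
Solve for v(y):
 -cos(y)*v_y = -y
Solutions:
 v(y) = C1 + Integral(y/cos(y), y)


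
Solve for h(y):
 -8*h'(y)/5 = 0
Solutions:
 h(y) = C1


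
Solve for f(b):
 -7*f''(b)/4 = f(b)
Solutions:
 f(b) = C1*sin(2*sqrt(7)*b/7) + C2*cos(2*sqrt(7)*b/7)


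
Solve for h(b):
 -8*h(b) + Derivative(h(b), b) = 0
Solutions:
 h(b) = C1*exp(8*b)


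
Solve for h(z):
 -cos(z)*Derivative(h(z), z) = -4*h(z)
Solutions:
 h(z) = C1*(sin(z)^2 + 2*sin(z) + 1)/(sin(z)^2 - 2*sin(z) + 1)


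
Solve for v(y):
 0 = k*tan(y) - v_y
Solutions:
 v(y) = C1 - k*log(cos(y))


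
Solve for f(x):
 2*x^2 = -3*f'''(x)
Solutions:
 f(x) = C1 + C2*x + C3*x^2 - x^5/90


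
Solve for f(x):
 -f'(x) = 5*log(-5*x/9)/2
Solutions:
 f(x) = C1 - 5*x*log(-x)/2 + x*(-5*log(5)/2 + 5/2 + 5*log(3))


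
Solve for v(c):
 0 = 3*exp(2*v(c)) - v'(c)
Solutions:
 v(c) = log(-sqrt(-1/(C1 + 3*c))) - log(2)/2
 v(c) = log(-1/(C1 + 3*c))/2 - log(2)/2


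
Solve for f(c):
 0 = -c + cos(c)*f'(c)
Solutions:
 f(c) = C1 + Integral(c/cos(c), c)


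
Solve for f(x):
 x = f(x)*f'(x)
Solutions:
 f(x) = -sqrt(C1 + x^2)
 f(x) = sqrt(C1 + x^2)


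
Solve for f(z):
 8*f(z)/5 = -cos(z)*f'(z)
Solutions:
 f(z) = C1*(sin(z) - 1)^(4/5)/(sin(z) + 1)^(4/5)


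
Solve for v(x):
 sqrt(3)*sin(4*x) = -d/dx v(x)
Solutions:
 v(x) = C1 + sqrt(3)*cos(4*x)/4


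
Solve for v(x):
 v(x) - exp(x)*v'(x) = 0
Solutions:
 v(x) = C1*exp(-exp(-x))


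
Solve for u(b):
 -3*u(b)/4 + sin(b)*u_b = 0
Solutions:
 u(b) = C1*(cos(b) - 1)^(3/8)/(cos(b) + 1)^(3/8)


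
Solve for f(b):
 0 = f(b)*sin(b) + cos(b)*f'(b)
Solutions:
 f(b) = C1*cos(b)


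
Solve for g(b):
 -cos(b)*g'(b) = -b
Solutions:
 g(b) = C1 + Integral(b/cos(b), b)


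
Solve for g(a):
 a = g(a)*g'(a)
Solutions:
 g(a) = -sqrt(C1 + a^2)
 g(a) = sqrt(C1 + a^2)


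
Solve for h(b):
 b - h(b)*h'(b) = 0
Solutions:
 h(b) = -sqrt(C1 + b^2)
 h(b) = sqrt(C1 + b^2)


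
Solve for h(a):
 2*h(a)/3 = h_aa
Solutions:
 h(a) = C1*exp(-sqrt(6)*a/3) + C2*exp(sqrt(6)*a/3)


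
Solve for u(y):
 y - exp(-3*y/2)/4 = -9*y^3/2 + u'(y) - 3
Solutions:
 u(y) = C1 + 9*y^4/8 + y^2/2 + 3*y + exp(-3*y/2)/6


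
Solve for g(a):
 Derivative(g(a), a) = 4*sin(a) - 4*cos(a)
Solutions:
 g(a) = C1 - 4*sqrt(2)*sin(a + pi/4)


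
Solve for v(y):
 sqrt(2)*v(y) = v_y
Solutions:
 v(y) = C1*exp(sqrt(2)*y)


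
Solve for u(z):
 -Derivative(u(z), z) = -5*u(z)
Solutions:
 u(z) = C1*exp(5*z)


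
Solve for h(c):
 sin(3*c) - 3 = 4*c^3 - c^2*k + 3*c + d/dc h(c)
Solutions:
 h(c) = C1 - c^4 + c^3*k/3 - 3*c^2/2 - 3*c - cos(3*c)/3


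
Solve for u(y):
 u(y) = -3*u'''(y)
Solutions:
 u(y) = C3*exp(-3^(2/3)*y/3) + (C1*sin(3^(1/6)*y/2) + C2*cos(3^(1/6)*y/2))*exp(3^(2/3)*y/6)


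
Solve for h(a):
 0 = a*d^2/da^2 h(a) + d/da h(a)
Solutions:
 h(a) = C1 + C2*log(a)


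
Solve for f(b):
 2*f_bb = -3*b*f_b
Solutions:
 f(b) = C1 + C2*erf(sqrt(3)*b/2)


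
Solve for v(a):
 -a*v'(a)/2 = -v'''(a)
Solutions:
 v(a) = C1 + Integral(C2*airyai(2^(2/3)*a/2) + C3*airybi(2^(2/3)*a/2), a)


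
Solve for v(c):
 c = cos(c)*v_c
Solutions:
 v(c) = C1 + Integral(c/cos(c), c)


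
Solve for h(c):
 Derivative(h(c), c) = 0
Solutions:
 h(c) = C1


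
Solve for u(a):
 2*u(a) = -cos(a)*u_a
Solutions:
 u(a) = C1*(sin(a) - 1)/(sin(a) + 1)


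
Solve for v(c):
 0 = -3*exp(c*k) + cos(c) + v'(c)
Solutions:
 v(c) = C1 - sin(c) + 3*exp(c*k)/k


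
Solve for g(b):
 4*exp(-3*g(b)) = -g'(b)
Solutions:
 g(b) = log(C1 - 12*b)/3
 g(b) = log((-3^(1/3) - 3^(5/6)*I)*(C1 - 4*b)^(1/3)/2)
 g(b) = log((-3^(1/3) + 3^(5/6)*I)*(C1 - 4*b)^(1/3)/2)


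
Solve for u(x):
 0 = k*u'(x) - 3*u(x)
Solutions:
 u(x) = C1*exp(3*x/k)


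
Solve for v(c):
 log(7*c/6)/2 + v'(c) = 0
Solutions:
 v(c) = C1 - c*log(c)/2 - c*log(7)/2 + c/2 + c*log(6)/2


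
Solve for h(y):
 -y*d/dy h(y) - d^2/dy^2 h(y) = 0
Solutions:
 h(y) = C1 + C2*erf(sqrt(2)*y/2)


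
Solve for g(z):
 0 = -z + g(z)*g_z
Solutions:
 g(z) = -sqrt(C1 + z^2)
 g(z) = sqrt(C1 + z^2)


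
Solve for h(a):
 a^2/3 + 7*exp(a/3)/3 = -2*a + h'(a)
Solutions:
 h(a) = C1 + a^3/9 + a^2 + 7*exp(a/3)


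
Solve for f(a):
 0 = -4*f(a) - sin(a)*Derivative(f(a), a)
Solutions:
 f(a) = C1*(cos(a)^2 + 2*cos(a) + 1)/(cos(a)^2 - 2*cos(a) + 1)


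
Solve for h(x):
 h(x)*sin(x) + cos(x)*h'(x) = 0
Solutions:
 h(x) = C1*cos(x)


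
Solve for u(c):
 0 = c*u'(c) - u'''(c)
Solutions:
 u(c) = C1 + Integral(C2*airyai(c) + C3*airybi(c), c)


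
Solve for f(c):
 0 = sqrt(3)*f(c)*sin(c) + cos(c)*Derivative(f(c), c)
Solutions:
 f(c) = C1*cos(c)^(sqrt(3))


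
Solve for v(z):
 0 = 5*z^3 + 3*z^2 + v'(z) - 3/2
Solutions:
 v(z) = C1 - 5*z^4/4 - z^3 + 3*z/2


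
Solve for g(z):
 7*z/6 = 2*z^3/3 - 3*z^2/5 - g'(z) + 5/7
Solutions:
 g(z) = C1 + z^4/6 - z^3/5 - 7*z^2/12 + 5*z/7


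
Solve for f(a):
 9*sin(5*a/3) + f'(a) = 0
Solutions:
 f(a) = C1 + 27*cos(5*a/3)/5


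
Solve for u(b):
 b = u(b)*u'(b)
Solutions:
 u(b) = -sqrt(C1 + b^2)
 u(b) = sqrt(C1 + b^2)


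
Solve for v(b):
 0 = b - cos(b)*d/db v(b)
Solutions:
 v(b) = C1 + Integral(b/cos(b), b)


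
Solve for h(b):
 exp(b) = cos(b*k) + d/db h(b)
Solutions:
 h(b) = C1 + exp(b) - sin(b*k)/k


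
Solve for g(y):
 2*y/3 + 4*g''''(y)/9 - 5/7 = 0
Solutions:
 g(y) = C1 + C2*y + C3*y^2 + C4*y^3 - y^5/80 + 15*y^4/224


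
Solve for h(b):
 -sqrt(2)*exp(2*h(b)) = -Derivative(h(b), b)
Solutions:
 h(b) = log(-sqrt(-1/(C1 + sqrt(2)*b))) - log(2)/2
 h(b) = log(-1/(C1 + sqrt(2)*b))/2 - log(2)/2


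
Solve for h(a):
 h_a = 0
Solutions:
 h(a) = C1


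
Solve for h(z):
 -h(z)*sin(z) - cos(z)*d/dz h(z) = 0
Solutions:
 h(z) = C1*cos(z)


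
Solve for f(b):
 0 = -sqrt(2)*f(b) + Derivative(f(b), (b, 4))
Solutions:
 f(b) = C1*exp(-2^(1/8)*b) + C2*exp(2^(1/8)*b) + C3*sin(2^(1/8)*b) + C4*cos(2^(1/8)*b)


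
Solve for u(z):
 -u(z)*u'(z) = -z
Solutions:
 u(z) = -sqrt(C1 + z^2)
 u(z) = sqrt(C1 + z^2)


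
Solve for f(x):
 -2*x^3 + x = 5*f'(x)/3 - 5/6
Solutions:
 f(x) = C1 - 3*x^4/10 + 3*x^2/10 + x/2


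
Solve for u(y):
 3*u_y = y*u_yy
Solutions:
 u(y) = C1 + C2*y^4


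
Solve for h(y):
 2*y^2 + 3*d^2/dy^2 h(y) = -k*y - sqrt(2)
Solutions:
 h(y) = C1 + C2*y - k*y^3/18 - y^4/18 - sqrt(2)*y^2/6


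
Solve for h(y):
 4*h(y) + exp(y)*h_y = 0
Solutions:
 h(y) = C1*exp(4*exp(-y))


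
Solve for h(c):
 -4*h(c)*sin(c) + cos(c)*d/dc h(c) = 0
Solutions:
 h(c) = C1/cos(c)^4


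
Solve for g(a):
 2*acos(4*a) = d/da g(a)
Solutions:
 g(a) = C1 + 2*a*acos(4*a) - sqrt(1 - 16*a^2)/2


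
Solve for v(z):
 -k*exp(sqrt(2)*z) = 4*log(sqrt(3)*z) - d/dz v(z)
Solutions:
 v(z) = C1 + sqrt(2)*k*exp(sqrt(2)*z)/2 + 4*z*log(z) + 2*z*(-2 + log(3))


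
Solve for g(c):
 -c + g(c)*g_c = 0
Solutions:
 g(c) = -sqrt(C1 + c^2)
 g(c) = sqrt(C1 + c^2)


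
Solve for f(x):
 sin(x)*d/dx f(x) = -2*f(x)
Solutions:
 f(x) = C1*(cos(x) + 1)/(cos(x) - 1)


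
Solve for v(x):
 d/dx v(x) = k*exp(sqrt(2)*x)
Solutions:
 v(x) = C1 + sqrt(2)*k*exp(sqrt(2)*x)/2


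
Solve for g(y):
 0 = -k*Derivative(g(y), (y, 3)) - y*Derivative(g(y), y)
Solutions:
 g(y) = C1 + Integral(C2*airyai(y*(-1/k)^(1/3)) + C3*airybi(y*(-1/k)^(1/3)), y)


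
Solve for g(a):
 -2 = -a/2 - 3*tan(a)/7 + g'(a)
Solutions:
 g(a) = C1 + a^2/4 - 2*a - 3*log(cos(a))/7


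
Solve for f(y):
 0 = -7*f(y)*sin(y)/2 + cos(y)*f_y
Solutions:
 f(y) = C1/cos(y)^(7/2)


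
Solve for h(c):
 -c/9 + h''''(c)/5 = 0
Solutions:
 h(c) = C1 + C2*c + C3*c^2 + C4*c^3 + c^5/216


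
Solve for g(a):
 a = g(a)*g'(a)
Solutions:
 g(a) = -sqrt(C1 + a^2)
 g(a) = sqrt(C1 + a^2)


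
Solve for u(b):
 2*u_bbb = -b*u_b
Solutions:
 u(b) = C1 + Integral(C2*airyai(-2^(2/3)*b/2) + C3*airybi(-2^(2/3)*b/2), b)


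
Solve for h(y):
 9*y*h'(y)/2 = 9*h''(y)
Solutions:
 h(y) = C1 + C2*erfi(y/2)


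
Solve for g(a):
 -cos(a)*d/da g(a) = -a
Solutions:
 g(a) = C1 + Integral(a/cos(a), a)


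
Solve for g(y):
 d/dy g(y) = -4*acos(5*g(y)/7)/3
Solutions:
 Integral(1/acos(5*_y/7), (_y, g(y))) = C1 - 4*y/3


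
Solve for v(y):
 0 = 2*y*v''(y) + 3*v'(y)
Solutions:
 v(y) = C1 + C2/sqrt(y)


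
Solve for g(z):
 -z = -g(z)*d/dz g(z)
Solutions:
 g(z) = -sqrt(C1 + z^2)
 g(z) = sqrt(C1 + z^2)


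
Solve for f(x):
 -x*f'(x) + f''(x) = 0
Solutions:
 f(x) = C1 + C2*erfi(sqrt(2)*x/2)


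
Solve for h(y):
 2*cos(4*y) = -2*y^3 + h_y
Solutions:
 h(y) = C1 + y^4/2 + sin(4*y)/2


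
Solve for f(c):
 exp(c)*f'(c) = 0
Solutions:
 f(c) = C1


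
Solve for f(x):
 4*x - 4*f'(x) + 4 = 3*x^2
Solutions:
 f(x) = C1 - x^3/4 + x^2/2 + x


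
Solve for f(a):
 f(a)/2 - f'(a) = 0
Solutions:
 f(a) = C1*exp(a/2)


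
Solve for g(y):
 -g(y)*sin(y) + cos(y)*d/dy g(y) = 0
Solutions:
 g(y) = C1/cos(y)


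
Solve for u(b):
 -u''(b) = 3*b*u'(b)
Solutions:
 u(b) = C1 + C2*erf(sqrt(6)*b/2)


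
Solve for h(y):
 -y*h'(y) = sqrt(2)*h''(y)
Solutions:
 h(y) = C1 + C2*erf(2^(1/4)*y/2)


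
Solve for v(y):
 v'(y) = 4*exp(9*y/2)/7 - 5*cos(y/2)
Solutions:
 v(y) = C1 + 8*exp(9*y/2)/63 - 10*sin(y/2)


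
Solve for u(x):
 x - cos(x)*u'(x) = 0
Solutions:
 u(x) = C1 + Integral(x/cos(x), x)


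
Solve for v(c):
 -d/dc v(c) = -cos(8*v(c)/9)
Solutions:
 -c - 9*log(sin(8*v(c)/9) - 1)/16 + 9*log(sin(8*v(c)/9) + 1)/16 = C1


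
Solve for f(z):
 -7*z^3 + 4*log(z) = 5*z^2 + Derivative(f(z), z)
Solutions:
 f(z) = C1 - 7*z^4/4 - 5*z^3/3 + 4*z*log(z) - 4*z


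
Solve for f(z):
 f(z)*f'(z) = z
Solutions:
 f(z) = -sqrt(C1 + z^2)
 f(z) = sqrt(C1 + z^2)


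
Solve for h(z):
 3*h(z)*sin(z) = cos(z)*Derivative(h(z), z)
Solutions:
 h(z) = C1/cos(z)^3


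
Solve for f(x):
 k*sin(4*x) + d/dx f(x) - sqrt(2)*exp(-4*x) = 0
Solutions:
 f(x) = C1 + k*cos(4*x)/4 - sqrt(2)*exp(-4*x)/4


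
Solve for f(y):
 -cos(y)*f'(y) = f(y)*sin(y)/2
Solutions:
 f(y) = C1*sqrt(cos(y))


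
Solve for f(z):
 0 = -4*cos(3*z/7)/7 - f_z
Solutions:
 f(z) = C1 - 4*sin(3*z/7)/3


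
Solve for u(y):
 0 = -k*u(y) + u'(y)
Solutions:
 u(y) = C1*exp(k*y)


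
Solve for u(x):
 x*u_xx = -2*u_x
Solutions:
 u(x) = C1 + C2/x


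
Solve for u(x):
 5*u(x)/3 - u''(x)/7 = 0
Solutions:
 u(x) = C1*exp(-sqrt(105)*x/3) + C2*exp(sqrt(105)*x/3)


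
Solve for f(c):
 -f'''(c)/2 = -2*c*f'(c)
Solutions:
 f(c) = C1 + Integral(C2*airyai(2^(2/3)*c) + C3*airybi(2^(2/3)*c), c)


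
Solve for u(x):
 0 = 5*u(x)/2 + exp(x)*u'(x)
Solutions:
 u(x) = C1*exp(5*exp(-x)/2)


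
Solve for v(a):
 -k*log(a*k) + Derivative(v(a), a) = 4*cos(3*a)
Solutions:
 v(a) = C1 + a*k*(log(a*k) - 1) + 4*sin(3*a)/3


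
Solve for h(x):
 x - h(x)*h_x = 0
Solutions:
 h(x) = -sqrt(C1 + x^2)
 h(x) = sqrt(C1 + x^2)


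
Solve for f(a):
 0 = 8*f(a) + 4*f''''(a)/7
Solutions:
 f(a) = (C1*sin(2^(3/4)*7^(1/4)*a/2) + C2*cos(2^(3/4)*7^(1/4)*a/2))*exp(-2^(3/4)*7^(1/4)*a/2) + (C3*sin(2^(3/4)*7^(1/4)*a/2) + C4*cos(2^(3/4)*7^(1/4)*a/2))*exp(2^(3/4)*7^(1/4)*a/2)


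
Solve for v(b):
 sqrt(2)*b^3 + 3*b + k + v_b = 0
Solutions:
 v(b) = C1 - sqrt(2)*b^4/4 - 3*b^2/2 - b*k


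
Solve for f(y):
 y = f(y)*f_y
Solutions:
 f(y) = -sqrt(C1 + y^2)
 f(y) = sqrt(C1 + y^2)


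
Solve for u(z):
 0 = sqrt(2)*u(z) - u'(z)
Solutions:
 u(z) = C1*exp(sqrt(2)*z)


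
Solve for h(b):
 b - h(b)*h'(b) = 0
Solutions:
 h(b) = -sqrt(C1 + b^2)
 h(b) = sqrt(C1 + b^2)


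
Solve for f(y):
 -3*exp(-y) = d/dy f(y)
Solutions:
 f(y) = C1 + 3*exp(-y)


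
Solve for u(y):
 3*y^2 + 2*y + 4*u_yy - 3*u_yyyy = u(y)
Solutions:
 u(y) = C1*exp(-y) + C2*exp(y) + C3*exp(-sqrt(3)*y/3) + C4*exp(sqrt(3)*y/3) + 3*y^2 + 2*y + 24


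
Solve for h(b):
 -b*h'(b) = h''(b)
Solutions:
 h(b) = C1 + C2*erf(sqrt(2)*b/2)


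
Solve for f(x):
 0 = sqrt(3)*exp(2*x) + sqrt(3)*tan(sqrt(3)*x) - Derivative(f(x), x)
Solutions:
 f(x) = C1 + sqrt(3)*exp(2*x)/2 - log(cos(sqrt(3)*x))
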